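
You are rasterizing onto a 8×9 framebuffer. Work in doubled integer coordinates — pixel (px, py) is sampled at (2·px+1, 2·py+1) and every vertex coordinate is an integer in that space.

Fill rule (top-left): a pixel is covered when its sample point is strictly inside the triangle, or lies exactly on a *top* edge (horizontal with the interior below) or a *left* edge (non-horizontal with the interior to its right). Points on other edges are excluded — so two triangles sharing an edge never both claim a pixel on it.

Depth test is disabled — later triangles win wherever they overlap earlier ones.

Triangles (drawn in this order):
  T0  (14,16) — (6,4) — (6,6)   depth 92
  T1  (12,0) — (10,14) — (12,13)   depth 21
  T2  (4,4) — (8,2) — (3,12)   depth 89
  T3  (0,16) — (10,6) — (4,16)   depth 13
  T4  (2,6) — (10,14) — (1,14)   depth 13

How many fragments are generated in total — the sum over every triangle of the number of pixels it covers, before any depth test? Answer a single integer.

T0:
  2·area = 16  (B↔C swapped to make it positive)
  edge (14, 16)→(6, 6): d=(-8,-10) top-left  bias=+0
  edge (6, 6)→(6, 4): d=(0,-2) top-left  bias=+0
  edge (6, 4)→(14, 16): d=(8,12) right/bottom  bias=-1
    (3,3)@(7, 7): e=[2,2,12] → #
    (4,3)@(9, 7): e=[22,6,-12] → ·
    (3,4)@(7, 9): e=[-14,2,28] → ·
    (4,4)@(9, 9): e=[6,6,4] → #
    (5,4)@(11, 9): e=[26,10,-20] → ·
    (4,5)@(9, 11): e=[-10,6,20] → ·
  covered (2 px):
    · · · · · · · ·
    · · · · · · · ·
    · · · · · · · ·
    · · · # · · · ·
    · · · · # · · ·
    · · · · · · · ·
    · · · · · · · ·
    · · · · · · · ·
    · · · · · · · ·
T1:
  2·area = 26  (B↔C swapped to make it positive)
  edge (12, 0)→(12, 13): d=(0,13) right/bottom  bias=-1
  edge (12, 13)→(10, 14): d=(-2,1) right/bottom  bias=-1
  edge (10, 14)→(12, 0): d=(2,-14) top-left  bias=+0
    (5,3)@(11, 7): e=[13,13,0] → #  [on edge]
    (6,3)@(13, 7): e=[-13,11,28] → ·
    (5,4)@(11, 9): e=[13,9,4] → #
    (6,4)@(13, 9): e=[-13,7,32] → ·
    (5,5)@(11, 11): e=[13,5,8] → #
    (6,5)@(13, 11): e=[-13,3,36] → ·
    (5,6)@(11, 13): e=[13,1,12] → #
    (6,6)@(13, 13): e=[-13,-1,40] → ·
    (5,7)@(11, 15): e=[13,-3,16] → ·
  covered (4 px):
    · · · · · · · ·
    · · · · · · · ·
    · · · · · · · ·
    · · · · · # · ·
    · · · · · # · ·
    · · · · · # · ·
    · · · · · # · ·
    · · · · · · · ·
    · · · · · · · ·
T2:
  2·area = 30
  edge (4, 4)→(8, 2): d=(4,-2) top-left  bias=+0
  edge (8, 2)→(3, 12): d=(-5,10) right/bottom  bias=-1
  edge (3, 12)→(4, 4): d=(1,-8) top-left  bias=+0
    (3,1)@(7, 3): e=[2,5,23] → #
    (4,1)@(9, 3): e=[6,-15,39] → ·
    (2,2)@(5, 5): e=[6,15,9] → #
    (3,2)@(7, 5): e=[10,-5,25] → ·
    (2,3)@(5, 7): e=[14,5,11] → #
    (3,3)@(7, 7): e=[18,-15,27] → ·
    (2,4)@(5, 9): e=[22,-5,13] → ·
  covered (3 px):
    · · · · · · · ·
    · · · # · · · ·
    · · # · · · · ·
    · · # · · · · ·
    · · · · · · · ·
    · · · · · · · ·
    · · · · · · · ·
    · · · · · · · ·
    · · · · · · · ·
T3:
  2·area = 40
  edge (0, 16)→(10, 6): d=(10,-10) top-left  bias=+0
  edge (10, 6)→(4, 16): d=(-6,10) right/bottom  bias=-1
  edge (4, 16)→(0, 16): d=(-4,0) right/bottom  bias=-1
    (6,0)@(13, 1): e=[-20,0,60] → ·  [on edge]
    (7,0)@(15, 1): e=[0,-20,60] → ·  [on edge]
    (6,1)@(13, 3): e=[0,-12,52] → ·  [on edge]
    (5,2)@(11, 5): e=[0,-4,44] → ·  [on edge]
    (4,3)@(9, 7): e=[0,4,36] → #  [on edge]
    (5,3)@(11, 7): e=[20,-16,36] → ·
    (3,4)@(7, 9): e=[0,12,28] → #  [on edge]
    (4,4)@(9, 9): e=[20,-8,28] → ·
    (2,5)@(5, 11): e=[0,20,20] → #  [on edge]
    (3,5)@(7, 11): e=[20,0,20] → ·  [on edge]
    (1,6)@(3, 13): e=[0,28,12] → #  [on edge]
    (3,6)@(7, 13): e=[40,-12,12] → ·
    (0,7)@(1, 15): e=[0,36,4] → #  [on edge]
  covered (7 px):
    · · · · · · · ·
    · · · · · · · ·
    · · · · · · · ·
    · · · · # · · ·
    · · · # · · · ·
    · · # · · · · ·
    · # # · · · · ·
    # # · · · · · ·
    · · · · · · · ·
T4:
  2·area = 72
  edge (2, 6)→(10, 14): d=(8,8) right/bottom  bias=-1
  edge (10, 14)→(1, 14): d=(-9,0) right/bottom  bias=-1
  edge (1, 14)→(2, 6): d=(1,-8) top-left  bias=+0
    (0,2)@(1, 5): e=[0,81,-9] → ·  [on edge]
    (1,3)@(3, 7): e=[0,63,9] → ·  [on edge]
    (1,4)@(3, 9): e=[16,45,11] → #
    (2,4)@(5, 9): e=[0,45,27] → ·  [on edge]
    (1,5)@(3, 11): e=[32,27,13] → #
    (2,5)@(5, 11): e=[16,27,29] → #
    (3,5)@(7, 11): e=[0,27,45] → ·  [on edge]
    (1,6)@(3, 13): e=[48,9,15] → #
    (3,6)@(7, 13): e=[16,9,47] → #
    (4,6)@(9, 13): e=[0,9,63] → ·  [on edge]
    (1,7)@(3, 15): e=[64,-9,17] → ·
    (2,7)@(5, 15): e=[48,-9,33] → ·
    (5,7)@(11, 15): e=[0,-9,81] → ·  [on edge]
    (6,8)@(13, 17): e=[0,-27,99] → ·  [on edge]
  covered (6 px):
    · · · · · · · ·
    · · · · · · · ·
    · · · · · · · ·
    · · · · · · · ·
    · # · · · · · ·
    · # # · · · · ·
    · # # # · · · ·
    · · · · · · · ·
    · · · · · · · ·

Final: 22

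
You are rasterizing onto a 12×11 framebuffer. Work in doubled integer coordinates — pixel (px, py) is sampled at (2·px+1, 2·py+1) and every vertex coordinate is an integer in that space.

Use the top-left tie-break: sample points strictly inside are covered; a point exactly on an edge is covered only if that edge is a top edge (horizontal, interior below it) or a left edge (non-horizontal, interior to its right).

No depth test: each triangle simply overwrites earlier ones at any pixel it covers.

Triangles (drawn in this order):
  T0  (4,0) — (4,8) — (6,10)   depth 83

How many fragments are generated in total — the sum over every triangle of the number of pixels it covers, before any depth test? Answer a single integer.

T0:
  2·area = 16  (B↔C swapped to make it positive)
  edge (4, 0)→(6, 10): d=(2,10) right/bottom  bias=-1
  edge (6, 10)→(4, 8): d=(-2,-2) top-left  bias=+0
  edge (4, 8)→(4, 0): d=(0,-8) top-left  bias=+0
    (0,2)@(1, 5): e=[40,0,-24] → ·  [on edge]
    (2,2)@(5, 5): e=[0,8,8] → ·  [on edge]
    (1,3)@(3, 7): e=[24,0,-8] → ·  [on edge]
    (2,3)@(5, 7): e=[4,4,8] → #
    (3,3)@(7, 7): e=[-16,8,24] → ·
    (2,4)@(5, 9): e=[8,0,8] → #  [on edge]
    (3,4)@(7, 9): e=[-12,4,24] → ·
    (2,5)@(5, 11): e=[12,-4,8] → ·
    (3,5)@(7, 11): e=[-8,0,24] → ·  [on edge]
    (4,6)@(9, 13): e=[-24,0,40] → ·  [on edge]
    (3,7)@(7, 15): e=[0,-8,24] → ·  [on edge]
    (5,7)@(11, 15): e=[-40,0,56] → ·  [on edge]
    (6,8)@(13, 17): e=[-56,0,72] → ·  [on edge]
    (7,9)@(15, 19): e=[-72,0,88] → ·  [on edge]
    (8,10)@(17, 21): e=[-88,0,104] → ·  [on edge]
  covered (2 px):
    · · · · · · · · · · · ·
    · · · · · · · · · · · ·
    · · · · · · · · · · · ·
    · · # · · · · · · · · ·
    · · # · · · · · · · · ·
    · · · · · · · · · · · ·
    · · · · · · · · · · · ·
    · · · · · · · · · · · ·
    · · · · · · · · · · · ·
    · · · · · · · · · · · ·
    · · · · · · · · · · · ·

Answer: 2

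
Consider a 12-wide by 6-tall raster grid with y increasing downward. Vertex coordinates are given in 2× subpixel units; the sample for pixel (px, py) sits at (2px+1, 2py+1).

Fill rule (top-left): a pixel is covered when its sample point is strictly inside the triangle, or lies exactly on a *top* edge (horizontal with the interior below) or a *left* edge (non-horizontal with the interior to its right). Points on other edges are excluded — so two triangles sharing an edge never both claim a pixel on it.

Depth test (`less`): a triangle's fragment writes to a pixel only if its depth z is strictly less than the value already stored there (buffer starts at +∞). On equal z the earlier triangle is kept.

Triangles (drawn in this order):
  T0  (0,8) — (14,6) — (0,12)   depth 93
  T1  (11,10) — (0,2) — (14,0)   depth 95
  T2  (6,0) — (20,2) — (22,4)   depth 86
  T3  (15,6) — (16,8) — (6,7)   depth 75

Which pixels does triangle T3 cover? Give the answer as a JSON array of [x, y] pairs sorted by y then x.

T0:
  2·area = 56
  edge (0, 8)→(14, 6): d=(14,-2) top-left  bias=+0
  edge (14, 6)→(0, 12): d=(-14,6) right/bottom  bias=-1
  edge (0, 12)→(0, 8): d=(0,-4) top-left  bias=+0
    (10,1)@(21, 3): e=[-28,0,84] → ·  [on edge]
    (10,2)@(21, 5): e=[0,-28,84] → ·  [on edge]
    (3,3)@(7, 7): e=[0,28,28] → █  [on edge]
    (4,3)@(9, 7): e=[4,16,36] → █
    (5,3)@(11, 7): e=[8,4,44] → █
    (6,3)@(13, 7): e=[12,-8,52] → ·
    (0,4)@(1, 9): e=[16,36,4] → █
    (1,4)@(3, 9): e=[20,24,12] → █
    (2,4)@(5, 9): e=[24,12,20] → █
    (3,4)@(7, 9): e=[28,0,28] → ·  [on edge]
    (4,4)@(9, 9): e=[32,-12,36] → ·
    (5,4)@(11, 9): e=[36,-24,44] → ·
  covered (7 px):
    · · · · · · · · · · · ·
    · · · · · · · · · · · ·
    · · · · · · · · · · · ·
    · · · █ █ █ · · · · · ·
    █ █ █ · · · · · · · · ·
    █ · · · · · · · · · · ·
T1:
  2·area = 134
  edge (11, 10)→(0, 2): d=(-11,-8) top-left  bias=+0
  edge (0, 2)→(14, 0): d=(14,-2) top-left  bias=+0
  edge (14, 0)→(11, 10): d=(-3,10) right/bottom  bias=-1
    (3,0)@(7, 1): e=[67,0,67] → █  [on edge]
    (4,0)@(9, 1): e=[83,4,47] → █
    (5,0)@(11, 1): e=[99,8,27] → █
    (6,0)@(13, 1): e=[115,12,7] → █
    (7,0)@(15, 1): e=[131,16,-13] → ·
    (1,1)@(3, 3): e=[13,20,101] → █
    (2,1)@(5, 3): e=[29,24,81] → █
    (7,1)@(15, 3): e=[109,44,-19] → ·
    (1,2)@(3, 5): e=[-9,48,95] → ·
    (2,2)@(5, 5): e=[7,52,75] → █
    (6,2)@(13, 5): e=[71,68,-5] → ·
    (2,3)@(5, 7): e=[-15,80,69] → ·
  covered (18 px):
    · · · █ █ █ █ · · · · ·
    · █ █ █ █ █ █ · · · · ·
    · · █ █ █ █ · · · · · ·
    · · · █ █ █ · · · · · ·
    · · · · · █ · · · · · ·
    · · · · · · · · · · · ·
T2:
  2·area = 24
  edge (6, 0)→(20, 2): d=(14,2) right/bottom  bias=-1
  edge (20, 2)→(22, 4): d=(2,2) right/bottom  bias=-1
  edge (22, 4)→(6, 0): d=(-16,-4) top-left  bias=+0
    (5,0)@(11, 1): e=[4,16,4] → █
    (6,0)@(13, 1): e=[0,12,12] → ·  [on edge]
    (9,0)@(19, 1): e=[-12,0,36] → ·  [on edge]
    (5,1)@(11, 3): e=[32,20,-28] → ·
    (9,1)@(19, 3): e=[16,4,4] → █
    (10,1)@(21, 3): e=[12,0,12] → ·  [on edge]
    (9,2)@(19, 5): e=[44,8,-28] → ·
    (11,2)@(23, 5): e=[36,0,-12] → ·  [on edge]
  covered (2 px):
    · · · · · █ · · · · · ·
    · · · · · · · · · █ · ·
    · · · · · · · · · · · ·
    · · · · · · · · · · · ·
    · · · · · · · · · · · ·
    · · · · · · · · · · · ·
T3:
  2·area = 19
  edge (15, 6)→(16, 8): d=(1,2) right/bottom  bias=-1
  edge (16, 8)→(6, 7): d=(-10,-1) top-left  bias=+0
  edge (6, 7)→(15, 6): d=(9,-1) top-left  bias=+0
    (3,3)@(7, 7): e=[17,1,1] → █
    (4,3)@(9, 7): e=[13,3,3] → █
    (5,3)@(11, 7): e=[9,5,5] → █
    (6,3)@(13, 7): e=[5,7,7] → █
    (7,3)@(15, 7): e=[1,9,9] → █
    (8,3)@(17, 7): e=[-3,11,11] → ·
    (3,4)@(7, 9): e=[19,-19,19] → ·
    (4,4)@(9, 9): e=[15,-17,21] → ·
    (5,4)@(11, 9): e=[11,-15,23] → ·
    (6,4)@(13, 9): e=[7,-13,25] → ·
    (7,4)@(15, 9): e=[3,-11,27] → ·
  covered (5 px):
    · · · · · · · · · · · ·
    · · · · · · · · · · · ·
    · · · · · · · · · · · ·
    · · · █ █ █ █ █ · · · ·
    · · · · · · · · · · · ·
    · · · · · · · · · · · ·

Result: [[3,3],[4,3],[5,3],[6,3],[7,3]]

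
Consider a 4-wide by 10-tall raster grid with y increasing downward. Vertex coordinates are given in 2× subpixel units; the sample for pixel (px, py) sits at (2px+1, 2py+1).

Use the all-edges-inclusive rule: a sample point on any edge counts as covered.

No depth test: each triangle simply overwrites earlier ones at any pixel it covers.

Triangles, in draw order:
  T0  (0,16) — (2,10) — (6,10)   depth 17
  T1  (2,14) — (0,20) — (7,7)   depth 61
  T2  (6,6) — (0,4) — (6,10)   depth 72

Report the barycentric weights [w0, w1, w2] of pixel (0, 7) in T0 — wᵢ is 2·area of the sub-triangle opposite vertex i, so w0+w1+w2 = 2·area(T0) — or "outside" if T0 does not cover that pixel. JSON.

T0:
  2·area = 24
  edge (0, 16)→(2, 10): d=(2,-6) inclusive
  edge (2, 10)→(6, 10): d=(4,0) inclusive
  edge (6, 10)→(0, 16): d=(-6,6) inclusive
    (2,0)@(5, 1): e=[0,-36,60] → ·  [on edge]
    (1,3)@(3, 7): e=[0,-12,36] → ·  [on edge]
    (3,4)@(7, 9): e=[28,-4,0] → ·  [on edge]
    (1,5)@(3, 11): e=[8,4,12] → █
    (2,5)@(5, 11): e=[20,4,0] → █  [on edge]
    (3,5)@(7, 11): e=[32,4,-12] → ·
    (0,6)@(1, 13): e=[0,12,12] → █  [on edge]
    (1,6)@(3, 13): e=[12,12,0] → █  [on edge]
    (2,6)@(5, 13): e=[24,12,-12] → ·
    (0,7)@(1, 15): e=[4,20,0] → █  [on edge]
    (1,7)@(3, 15): e=[16,20,-12] → ·
    (0,8)@(1, 17): e=[8,28,-12] → ·
  covered (5 px):
    · · · ·
    · · · ·
    · · · ·
    · · · ·
    · · · ·
    · █ █ ·
    █ █ · ·
    █ · · ·
    · · · ·
    · · · ·
T1:
  2·area = 16  (B↔C swapped to make it positive)
  edge (2, 14)→(7, 7): d=(5,-7) inclusive
  edge (7, 7)→(0, 20): d=(-7,13) inclusive
  edge (0, 20)→(2, 14): d=(2,-6) inclusive
    (2,2)@(5, 5): e=[-24,40,0] → ·  [on edge]
    (3,3)@(7, 7): e=[0,0,16] → █  [on edge]
    (3,4)@(7, 9): e=[10,-14,20] → ·
    (1,5)@(3, 11): e=[-8,24,0] → ·  [on edge]
    (1,6)@(3, 13): e=[2,10,4] → █
    (2,6)@(5, 13): e=[16,-16,16] → ·
    (1,7)@(3, 15): e=[12,-4,8] → ·
    (0,8)@(1, 17): e=[8,8,0] → █  [on edge]
    (1,8)@(3, 17): e=[22,-18,12] → ·
    (0,9)@(1, 19): e=[18,-6,4] → ·
  covered (3 px):
    · · · ·
    · · · ·
    · · · ·
    · · · █
    · · · ·
    · · · ·
    · █ · ·
    · · · ·
    █ · · ·
    · · · ·
T2:
  2·area = 24  (B↔C swapped to make it positive)
  edge (6, 6)→(6, 10): d=(0,4) inclusive
  edge (6, 10)→(0, 4): d=(-6,-6) inclusive
  edge (0, 4)→(6, 6): d=(6,2) inclusive
    (0,2)@(1, 5): e=[20,0,4] → █  [on edge]
    (1,2)@(3, 5): e=[12,12,0] → █  [on edge]
    (2,2)@(5, 5): e=[4,24,-4] → ·
    (0,3)@(1, 7): e=[20,-12,16] → ·
    (1,3)@(3, 7): e=[12,0,12] → █  [on edge]
    (2,3)@(5, 7): e=[4,12,8] → █
    (3,3)@(7, 7): e=[-4,24,4] → ·
    (1,4)@(3, 9): e=[12,-12,24] → ·
    (2,4)@(5, 9): e=[4,0,20] → █  [on edge]
    (3,4)@(7, 9): e=[-4,12,16] → ·
    (2,5)@(5, 11): e=[4,-12,32] → ·
    (3,5)@(7, 11): e=[-4,0,28] → ·  [on edge]
  covered (5 px):
    · · · ·
    · · · ·
    █ █ · ·
    · █ █ ·
    · · █ ·
    · · · ·
    · · · ·
    · · · ·
    · · · ·
    · · · ·

Result: [20,0,4]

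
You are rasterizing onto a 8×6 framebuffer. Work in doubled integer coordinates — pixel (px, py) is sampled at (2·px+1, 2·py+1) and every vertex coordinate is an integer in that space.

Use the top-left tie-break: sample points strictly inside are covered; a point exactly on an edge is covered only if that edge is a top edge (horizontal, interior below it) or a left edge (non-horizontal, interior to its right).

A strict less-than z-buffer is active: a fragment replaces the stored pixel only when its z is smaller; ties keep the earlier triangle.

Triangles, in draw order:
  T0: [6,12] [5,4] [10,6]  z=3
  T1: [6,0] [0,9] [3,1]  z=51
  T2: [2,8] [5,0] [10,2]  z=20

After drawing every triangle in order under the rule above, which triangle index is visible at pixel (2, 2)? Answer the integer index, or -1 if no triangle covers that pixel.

T0:
  2·area = 38
  edge (6, 12)→(5, 4): d=(-1,-8) top-left  bias=+0
  edge (5, 4)→(10, 6): d=(5,2) right/bottom  bias=-1
  edge (10, 6)→(6, 12): d=(-4,6) right/bottom  bias=-1
    (3,2)@(7, 5): e=[15,1,22] → #
    (4,2)@(9, 5): e=[31,-3,10] → ·
    (3,3)@(7, 7): e=[13,11,14] → #
    (4,3)@(9, 7): e=[29,7,2] → #
    (5,3)@(11, 7): e=[45,3,-10] → ·
    (3,4)@(7, 9): e=[11,21,6] → #
    (4,4)@(9, 9): e=[27,17,-6] → ·
    (3,5)@(7, 11): e=[9,31,-2] → ·
  covered (4 px):
    · · · · · · · ·
    · · · · · · · ·
    · · · # · · · ·
    · · · # # · · ·
    · · · # · · · ·
    · · · · · · · ·
T1:
  2·area = 21
  edge (6, 0)→(0, 9): d=(-6,9) right/bottom  bias=-1
  edge (0, 9)→(3, 1): d=(3,-8) top-left  bias=+0
  edge (3, 1)→(6, 0): d=(3,-1) top-left  bias=+0
    (1,0)@(3, 1): e=[21,0,0] → #  [on edge]
    (2,0)@(5, 1): e=[3,16,2] → #
    (3,0)@(7, 1): e=[-15,32,4] → ·
    (1,1)@(3, 3): e=[9,6,6] → #
    (2,1)@(5, 3): e=[-9,22,8] → ·
    (1,2)@(3, 5): e=[-3,12,12] → ·
    (0,3)@(1, 7): e=[3,2,16] → #
    (1,3)@(3, 7): e=[-15,18,18] → ·
    (0,4)@(1, 9): e=[-9,8,22] → ·
  covered (4 px):
    · # # · · · · ·
    · # · · · · · ·
    · · · · · · · ·
    # · · · · · · ·
    · · · · · · · ·
    · · · · · · · ·
T2:
  2·area = 46
  edge (2, 8)→(5, 0): d=(3,-8) top-left  bias=+0
  edge (5, 0)→(10, 2): d=(5,2) right/bottom  bias=-1
  edge (10, 2)→(2, 8): d=(-8,6) right/bottom  bias=-1
    (2,0)@(5, 1): e=[3,5,38] → #
    (3,0)@(7, 1): e=[19,1,26] → #
    (4,0)@(9, 1): e=[35,-3,14] → ·
    (2,1)@(5, 3): e=[9,15,22] → #
    (4,1)@(9, 3): e=[41,7,-2] → ·
    (2,2)@(5, 5): e=[15,25,6] → #
    (3,2)@(7, 5): e=[31,21,-6] → ·
    (1,3)@(3, 7): e=[5,39,2] → #
    (2,3)@(5, 7): e=[21,35,-10] → ·
    (1,4)@(3, 9): e=[11,49,-14] → ·
  covered (6 px):
    · · # # · · · ·
    · · # # · · · ·
    · · # · · · · ·
    · # · · · · · ·
    · · · · · · · ·
    · · · · · · · ·

Z-buffer (winner per pixel, '.' = empty):
  . 1 2 2 . . . .
  . 1 2 2 . . . .
  . . 2 0 . . . .
  1 2 . 0 0 . . .
  . . . 0 . . . .
  . . . . . . . .

Final: 2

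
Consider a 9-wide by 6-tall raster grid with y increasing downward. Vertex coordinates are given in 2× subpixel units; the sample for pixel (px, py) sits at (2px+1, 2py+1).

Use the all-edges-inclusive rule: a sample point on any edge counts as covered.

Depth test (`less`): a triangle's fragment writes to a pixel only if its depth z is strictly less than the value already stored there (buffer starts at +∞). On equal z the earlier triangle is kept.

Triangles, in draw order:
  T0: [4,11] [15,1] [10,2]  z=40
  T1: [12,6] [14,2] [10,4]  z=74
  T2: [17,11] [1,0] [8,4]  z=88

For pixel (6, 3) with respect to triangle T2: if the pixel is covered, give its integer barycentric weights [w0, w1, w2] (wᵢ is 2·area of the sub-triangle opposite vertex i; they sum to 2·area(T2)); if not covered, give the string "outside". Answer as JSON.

T0:
  2·area = 39  (B↔C swapped to make it positive)
  edge (4, 11)→(10, 2): d=(6,-9) inclusive
  edge (10, 2)→(15, 1): d=(5,-1) inclusive
  edge (15, 1)→(4, 11): d=(-11,10) inclusive
    (7,0)@(15, 1): e=[39,0,0] → #  [on edge]
    (8,0)@(17, 1): e=[57,2,-20] → ·
    (2,1)@(5, 3): e=[-39,0,78] → ·  [on edge]
    (5,1)@(11, 3): e=[15,6,18] → #
    (6,1)@(13, 3): e=[33,8,-2] → ·
    (7,1)@(15, 3): e=[51,10,-22] → ·
    (4,2)@(9, 5): e=[9,14,16] → #
    (5,2)@(11, 5): e=[27,16,-4] → ·
    (3,3)@(7, 7): e=[3,22,14] → #
    (4,3)@(9, 7): e=[21,24,-6] → ·
    (3,4)@(7, 9): e=[15,32,-8] → ·
  covered (4 px):
    · · · · · · · # ·
    · · · · · # · · ·
    · · · · # · · · ·
    · · · # · · · · ·
    · · · · · · · · ·
    · · · · · · · · ·
T1:
  2·area = 12  (B↔C swapped to make it positive)
  edge (12, 6)→(10, 4): d=(-2,-2) inclusive
  edge (10, 4)→(14, 2): d=(4,-2) inclusive
  edge (14, 2)→(12, 6): d=(-2,4) inclusive
    (3,0)@(7, 1): e=[0,-18,30] → ·  [on edge]
    (4,1)@(9, 3): e=[0,-6,18] → ·  [on edge]
    (6,1)@(13, 3): e=[8,2,2] → #
    (7,1)@(15, 3): e=[12,6,-6] → ·
    (5,2)@(11, 5): e=[0,6,6] → #  [on edge]
    (6,2)@(13, 5): e=[4,10,-2] → ·
    (5,3)@(11, 7): e=[-4,14,2] → ·
    (6,3)@(13, 7): e=[0,18,-6] → ·  [on edge]
    (7,4)@(15, 9): e=[0,30,-18] → ·  [on edge]
    (8,5)@(17, 11): e=[0,42,-30] → ·  [on edge]
  covered (2 px):
    · · · · · · · · ·
    · · · · · · # · ·
    · · · · · # · · ·
    · · · · · · · · ·
    · · · · · · · · ·
    · · · · · · · · ·
T2:
  2·area = 13
  edge (17, 11)→(1, 0): d=(-16,-11) inclusive
  edge (1, 0)→(8, 4): d=(7,4) inclusive
  edge (8, 4)→(17, 11): d=(9,7) inclusive
    (4,2)@(9, 5): e=[8,3,2] → #
    (5,2)@(11, 5): e=[30,-5,-12] → ·
    (4,3)@(9, 7): e=[-24,17,20] → ·
    (8,5)@(17, 11): e=[0,13,0] → #  [on edge]
  covered (2 px):
    · · · · · · · · ·
    · · · · · · · · ·
    · · · · # · · · ·
    · · · · · · · · ·
    · · · · · · · · ·
    · · · · · · · · #

Result: "outside"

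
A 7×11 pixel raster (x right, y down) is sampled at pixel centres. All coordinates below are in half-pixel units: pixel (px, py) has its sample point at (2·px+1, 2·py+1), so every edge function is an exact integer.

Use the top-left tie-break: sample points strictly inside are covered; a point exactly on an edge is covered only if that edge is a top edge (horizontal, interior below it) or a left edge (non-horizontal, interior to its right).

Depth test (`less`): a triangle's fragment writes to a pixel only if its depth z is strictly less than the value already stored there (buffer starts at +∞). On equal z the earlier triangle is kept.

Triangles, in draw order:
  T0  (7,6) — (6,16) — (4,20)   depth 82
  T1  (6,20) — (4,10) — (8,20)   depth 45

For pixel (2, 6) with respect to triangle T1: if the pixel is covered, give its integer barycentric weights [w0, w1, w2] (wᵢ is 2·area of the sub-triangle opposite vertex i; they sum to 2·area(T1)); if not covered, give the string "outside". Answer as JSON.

T0:
  2·area = 16
  edge (7, 6)→(6, 16): d=(-1,10) right/bottom  bias=-1
  edge (6, 16)→(4, 20): d=(-2,4) right/bottom  bias=-1
  edge (4, 20)→(7, 6): d=(3,-14) top-left  bias=+0
    (2,8)@(5, 17): e=[9,2,5] → X
    (3,8)@(7, 17): e=[-11,-6,33] → .
    (2,9)@(5, 19): e=[7,-2,11] → .
  covered (1 px):
    . . . . . . .
    . . . . . . .
    . . . . . . .
    . . . . . . .
    . . . . . . .
    . . . . . . .
    . . . . . . .
    . . . . . . .
    . . X . . . .
    . . . . . . .
    . . . . . . .
T1:
  2·area = 20
  edge (6, 20)→(4, 10): d=(-2,-10) top-left  bias=+0
  edge (4, 10)→(8, 20): d=(4,10) right/bottom  bias=-1
  edge (8, 20)→(6, 20): d=(-2,0) right/bottom  bias=-1
    (1,2)@(3, 5): e=[0,-10,30] → .  [on edge]
    (2,6)@(5, 13): e=[4,2,14] → X
    (3,6)@(7, 13): e=[24,-18,14] → .
    (2,7)@(5, 15): e=[0,10,10] → X  [on edge]
    (3,7)@(7, 15): e=[20,-10,10] → .
    (2,8)@(5, 17): e=[-4,18,6] → .
    (3,9)@(7, 19): e=[12,6,2] → X
    (4,9)@(9, 19): e=[32,-14,2] → .
    (3,10)@(7, 21): e=[8,14,-2] → .
  covered (3 px):
    . . . . . . .
    . . . . . . .
    . . . . . . .
    . . . . . . .
    . . . . . . .
    . . . . . . .
    . . X . . . .
    . . X . . . .
    . . . . . . .
    . . . X . . .
    . . . . . . .

Final: [2,14,4]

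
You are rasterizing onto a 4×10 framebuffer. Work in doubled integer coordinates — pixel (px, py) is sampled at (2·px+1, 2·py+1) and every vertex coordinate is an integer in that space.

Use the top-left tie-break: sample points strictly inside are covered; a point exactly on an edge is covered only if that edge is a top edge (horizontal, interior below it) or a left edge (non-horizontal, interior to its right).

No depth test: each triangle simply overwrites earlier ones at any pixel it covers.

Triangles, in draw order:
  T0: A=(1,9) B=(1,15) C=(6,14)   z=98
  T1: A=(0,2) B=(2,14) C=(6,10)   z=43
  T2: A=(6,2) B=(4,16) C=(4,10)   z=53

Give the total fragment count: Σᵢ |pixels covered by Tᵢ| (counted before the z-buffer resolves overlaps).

T0:
  2·area = 30  (B↔C swapped to make it positive)
  edge (1, 9)→(6, 14): d=(5,5) right/bottom  bias=-1
  edge (6, 14)→(1, 15): d=(-5,1) right/bottom  bias=-1
  edge (1, 15)→(1, 9): d=(0,-6) top-left  bias=+0
    (0,0)@(1, 1): e=[-40,70,0] → .  [on edge]
    (0,1)@(1, 3): e=[-30,60,0] → .  [on edge]
    (0,2)@(1, 5): e=[-20,50,0] → .  [on edge]
    (0,3)@(1, 7): e=[-10,40,0] → .  [on edge]
    (0,4)@(1, 9): e=[0,30,0] → .  [on edge]
    (0,5)@(1, 11): e=[10,20,0] → X  [on edge]
    (1,5)@(3, 11): e=[0,18,12] → .  [on edge]
    (0,6)@(1, 13): e=[20,10,0] → X  [on edge]
    (1,6)@(3, 13): e=[10,8,12] → X
    (2,6)@(5, 13): e=[0,6,24] → .  [on edge]
    (0,7)@(1, 15): e=[30,0,0] → .  [on edge]
    (1,7)@(3, 15): e=[20,-2,12] → .
    (3,7)@(7, 15): e=[0,-6,36] → .  [on edge]
    (0,8)@(1, 17): e=[40,-10,0] → .  [on edge]
    (0,9)@(1, 19): e=[50,-20,0] → .  [on edge]
  covered (3 px):
    . . . .
    . . . .
    . . . .
    . . . .
    . . . .
    X . . .
    X X . .
    . . . .
    . . . .
    . . . .
T1:
  2·area = 56  (B↔C swapped to make it positive)
  edge (0, 2)→(6, 10): d=(6,8) right/bottom  bias=-1
  edge (6, 10)→(2, 14): d=(-4,4) right/bottom  bias=-1
  edge (2, 14)→(0, 2): d=(-2,-12) top-left  bias=+0
    (0,2)@(1, 5): e=[10,40,6] → X
    (1,2)@(3, 5): e=[-6,32,30] → .
    (0,3)@(1, 7): e=[22,32,2] → X
    (1,3)@(3, 7): e=[6,24,26] → X
    (2,3)@(5, 7): e=[-10,16,50] → .
    (0,4)@(1, 9): e=[34,24,-2] → .
    (1,4)@(3, 9): e=[18,16,22] → X
    (2,4)@(5, 9): e=[2,8,46] → X
    (3,4)@(7, 9): e=[-14,0,70] → .  [on edge]
    (1,5)@(3, 11): e=[30,8,18] → X
    (2,5)@(5, 11): e=[14,0,42] → .  [on edge]
    (1,6)@(3, 13): e=[42,0,14] → .  [on edge]
    (0,7)@(1, 15): e=[70,0,-14] → .  [on edge]
  covered (6 px):
    . . . .
    . . . .
    X . . .
    X X . .
    . X X .
    . X . .
    . . . .
    . . . .
    . . . .
    . . . .
T2:
  2·area = 12
  edge (6, 2)→(4, 16): d=(-2,14) right/bottom  bias=-1
  edge (4, 16)→(4, 10): d=(0,-6) top-left  bias=+0
  edge (4, 10)→(6, 2): d=(2,-8) top-left  bias=+0
    (2,3)@(5, 7): e=[4,6,2] → X
    (3,3)@(7, 7): e=[-24,18,18] → .
    (2,4)@(5, 9): e=[0,6,6] → .  [on edge]
  covered (1 px):
    . . . .
    . . . .
    . . . .
    . . X .
    . . . .
    . . . .
    . . . .
    . . . .
    . . . .
    . . . .

Final: 10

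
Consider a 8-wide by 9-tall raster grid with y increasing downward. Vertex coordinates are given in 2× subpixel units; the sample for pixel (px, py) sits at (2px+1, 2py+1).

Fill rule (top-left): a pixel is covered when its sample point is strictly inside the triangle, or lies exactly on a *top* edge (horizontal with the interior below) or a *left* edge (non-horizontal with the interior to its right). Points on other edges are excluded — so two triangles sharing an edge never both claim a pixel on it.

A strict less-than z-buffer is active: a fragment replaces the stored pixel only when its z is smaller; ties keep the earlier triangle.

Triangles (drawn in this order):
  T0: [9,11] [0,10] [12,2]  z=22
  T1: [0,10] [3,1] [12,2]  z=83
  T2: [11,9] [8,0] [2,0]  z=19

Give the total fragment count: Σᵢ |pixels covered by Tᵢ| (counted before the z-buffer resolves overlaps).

T0:
  2·area = 84
  edge (9, 11)→(0, 10): d=(-9,-1) top-left  bias=+0
  edge (0, 10)→(12, 2): d=(12,-8) top-left  bias=+0
  edge (12, 2)→(9, 11): d=(-3,9) right/bottom  bias=-1
    (5,1)@(11, 3): e=[74,4,6] → █
    (6,1)@(13, 3): e=[76,20,-12] → ·
    (4,2)@(9, 5): e=[54,12,18] → █
    (5,2)@(11, 5): e=[56,28,0] → ·  [on edge]
    (2,3)@(5, 7): e=[32,4,48] → █
    (3,3)@(7, 7): e=[34,20,30] → █
    (5,3)@(11, 7): e=[38,52,-6] → ·
    (1,4)@(3, 9): e=[12,12,60] → █
    (5,4)@(11, 9): e=[20,76,-12] → ·
    (1,5)@(3, 11): e=[-6,36,54] → ·
    (2,5)@(5, 11): e=[-4,52,36] → ·
    (3,5)@(7, 11): e=[-2,68,18] → ·
    (4,5)@(9, 11): e=[0,84,0] → ·  [on edge]
    (3,8)@(7, 17): e=[-56,140,0] → ·  [on edge]
  covered (9 px):
    · · · · · · · ·
    · · · · · █ · ·
    · · · · █ · · ·
    · · █ █ █ · · ·
    · █ █ █ █ · · ·
    · · · · · · · ·
    · · · · · · · ·
    · · · · · · · ·
    · · · · · · · ·
T1:
  2·area = 84
  edge (0, 10)→(3, 1): d=(3,-9) top-left  bias=+0
  edge (3, 1)→(12, 2): d=(9,1) right/bottom  bias=-1
  edge (12, 2)→(0, 10): d=(-12,8) right/bottom  bias=-1
    (1,0)@(3, 1): e=[0,0,84] → ·  [on edge]
    (1,1)@(3, 3): e=[6,18,60] → █
    (2,1)@(5, 3): e=[24,16,44] → █
    (3,1)@(7, 3): e=[42,14,28] → █
    (4,1)@(9, 3): e=[60,12,12] → █
    (5,1)@(11, 3): e=[78,10,-4] → ·
    (1,2)@(3, 5): e=[12,36,36] → █
    (4,2)@(9, 5): e=[66,30,-12] → ·
    (0,3)@(1, 7): e=[0,56,28] → █  [on edge]
    (2,3)@(5, 7): e=[36,52,-4] → ·
    (3,3)@(7, 7): e=[54,50,-20] → ·
    (0,4)@(1, 9): e=[6,74,4] → █
  covered (10 px):
    · · · · · · · ·
    · █ █ █ █ · · ·
    · █ █ █ · · · ·
    █ █ · · · · · ·
    █ · · · · · · ·
    · · · · · · · ·
    · · · · · · · ·
    · · · · · · · ·
    · · · · · · · ·
T2:
  2·area = 54  (B↔C swapped to make it positive)
  edge (11, 9)→(2, 0): d=(-9,-9) top-left  bias=+0
  edge (2, 0)→(8, 0): d=(6,0) top-left  bias=+0
  edge (8, 0)→(11, 9): d=(3,9) right/bottom  bias=-1
    (1,0)@(3, 1): e=[0,6,48] → █  [on edge]
    (2,0)@(5, 1): e=[18,6,30] → █
    (3,0)@(7, 1): e=[36,6,12] → █
    (4,0)@(9, 1): e=[54,6,-6] → ·
    (1,1)@(3, 3): e=[-18,18,54] → ·
    (2,1)@(5, 3): e=[0,18,36] → █  [on edge]
    (4,1)@(9, 3): e=[36,18,0] → ·  [on edge]
    (2,2)@(5, 5): e=[-18,30,42] → ·
    (3,2)@(7, 5): e=[0,30,24] → █  [on edge]
    (4,2)@(9, 5): e=[18,30,6] → █
    (5,2)@(11, 5): e=[36,30,-12] → ·
    (3,3)@(7, 7): e=[-18,42,30] → ·
    (4,3)@(9, 7): e=[0,42,12] → █  [on edge]
    (5,4)@(11, 9): e=[0,54,0] → ·  [on edge]
    (6,5)@(13, 11): e=[0,66,-12] → ·  [on edge]
    (7,6)@(15, 13): e=[0,78,-24] → ·  [on edge]
    (6,7)@(13, 15): e=[-36,90,0] → ·  [on edge]
  covered (8 px):
    · █ █ █ · · · ·
    · · █ █ · · · ·
    · · · █ █ · · ·
    · · · · █ · · ·
    · · · · · · · ·
    · · · · · · · ·
    · · · · · · · ·
    · · · · · · · ·
    · · · · · · · ·

Final: 27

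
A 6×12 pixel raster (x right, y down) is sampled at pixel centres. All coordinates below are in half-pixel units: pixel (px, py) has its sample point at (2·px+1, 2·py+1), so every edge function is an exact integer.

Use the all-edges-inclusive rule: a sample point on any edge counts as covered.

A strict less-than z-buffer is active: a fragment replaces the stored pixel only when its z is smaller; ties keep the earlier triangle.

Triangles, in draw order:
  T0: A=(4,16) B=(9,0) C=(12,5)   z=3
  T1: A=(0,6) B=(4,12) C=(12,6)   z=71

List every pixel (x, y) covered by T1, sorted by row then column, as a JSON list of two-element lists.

T0:
  2·area = 73
  edge (4, 16)→(9, 0): d=(5,-16) inclusive
  edge (9, 0)→(12, 5): d=(3,5) inclusive
  edge (12, 5)→(4, 16): d=(-8,11) inclusive
    (4,0)@(9, 1): e=[5,3,65] → #
    (5,0)@(11, 1): e=[37,-7,43] → ·
    (4,1)@(9, 3): e=[15,9,49] → #
    (5,1)@(11, 3): e=[47,-1,27] → ·
    (4,2)@(9, 5): e=[25,15,33] → #
    (5,2)@(11, 5): e=[57,5,11] → #
    (3,3)@(7, 7): e=[3,31,39] → #
    (5,3)@(11, 7): e=[67,11,-5] → ·
    (3,4)@(7, 9): e=[13,37,23] → #
    (5,4)@(11, 9): e=[77,17,-21] → ·
    (3,5)@(7, 11): e=[23,43,7] → #
    (4,5)@(9, 11): e=[55,33,-15] → ·
  covered (10 px):
    · · · · # ·
    · · · · # ·
    · · · · # #
    · · · # # ·
    · · · # # ·
    · · · # · ·
    · · # · · ·
    · · · · · ·
    · · · · · ·
    · · · · · ·
    · · · · · ·
    · · · · · ·
T1:
  2·area = 72  (B↔C swapped to make it positive)
  edge (0, 6)→(12, 6): d=(12,0) inclusive
  edge (12, 6)→(4, 12): d=(-8,6) inclusive
  edge (4, 12)→(0, 6): d=(-4,-6) inclusive
    (0,3)@(1, 7): e=[12,58,2] → #
    (1,3)@(3, 7): e=[12,46,14] → #
    (2,3)@(5, 7): e=[12,34,26] → #
    (3,3)@(7, 7): e=[12,22,38] → #
    (4,3)@(9, 7): e=[12,10,50] → #
    (5,3)@(11, 7): e=[12,-2,62] → ·
    (0,4)@(1, 9): e=[36,42,-6] → ·
    (1,4)@(3, 9): e=[36,30,6] → #
    (4,4)@(9, 9): e=[36,-6,42] → ·
    (1,5)@(3, 11): e=[60,14,-2] → ·
    (2,5)@(5, 11): e=[60,2,10] → #
    (3,5)@(7, 11): e=[60,-10,22] → ·
  covered (9 px):
    · · · · · ·
    · · · · · ·
    · · · · · ·
    # # # # # ·
    · # # # · ·
    · · # · · ·
    · · · · · ·
    · · · · · ·
    · · · · · ·
    · · · · · ·
    · · · · · ·
    · · · · · ·

Answer: [[0,3],[1,3],[2,3],[3,3],[4,3],[1,4],[2,4],[3,4],[2,5]]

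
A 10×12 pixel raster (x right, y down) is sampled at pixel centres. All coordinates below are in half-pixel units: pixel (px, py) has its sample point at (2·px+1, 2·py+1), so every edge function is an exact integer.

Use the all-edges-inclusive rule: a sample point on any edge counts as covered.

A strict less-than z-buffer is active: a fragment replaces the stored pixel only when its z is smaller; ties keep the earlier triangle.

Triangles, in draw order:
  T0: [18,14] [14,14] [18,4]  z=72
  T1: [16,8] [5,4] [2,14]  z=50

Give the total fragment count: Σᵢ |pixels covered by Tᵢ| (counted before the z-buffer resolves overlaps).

T0:
  2·area = 40
  edge (18, 14)→(14, 14): d=(-4,0) inclusive
  edge (14, 14)→(18, 4): d=(4,-10) inclusive
  edge (18, 4)→(18, 14): d=(0,10) inclusive
    (8,3)@(17, 7): e=[28,2,10] → X
    (9,3)@(19, 7): e=[28,22,-10] → .
    (8,4)@(17, 9): e=[20,10,10] → X
    (9,4)@(19, 9): e=[20,30,-10] → .
    (8,5)@(17, 11): e=[12,18,10] → X
    (9,5)@(19, 11): e=[12,38,-10] → .
    (7,6)@(15, 13): e=[4,6,30] → X
    (9,6)@(19, 13): e=[4,46,-10] → .
    (7,7)@(15, 15): e=[-4,14,30] → .
    (8,7)@(17, 15): e=[-4,34,10] → .
  covered (5 px):
    . . . . . . . . . .
    . . . . . . . . . .
    . . . . . . . . . .
    . . . . . . . . X .
    . . . . . . . . X .
    . . . . . . . . X .
    . . . . . . . X X .
    . . . . . . . . . .
    . . . . . . . . . .
    . . . . . . . . . .
    . . . . . . . . . .
    . . . . . . . . . .
T1:
  2·area = 122  (B↔C swapped to make it positive)
  edge (16, 8)→(2, 14): d=(-14,6) inclusive
  edge (2, 14)→(5, 4): d=(3,-10) inclusive
  edge (5, 4)→(16, 8): d=(11,4) inclusive
    (2,2)@(5, 5): e=[108,3,11] → X
    (3,2)@(7, 5): e=[96,23,3] → X
    (4,2)@(9, 5): e=[84,43,-5] → .
    (2,3)@(5, 7): e=[80,9,33] → X
    (4,3)@(9, 7): e=[56,49,17] → X
    (5,3)@(11, 7): e=[44,69,9] → X
    (6,3)@(13, 7): e=[32,89,1] → X
    (7,3)@(15, 7): e=[20,109,-7] → .
    (2,4)@(5, 9): e=[52,15,55] → X
    (7,4)@(15, 9): e=[-8,115,15] → .
    (1,5)@(3, 11): e=[36,1,85] → X
    (4,5)@(9, 11): e=[0,61,61] → X  [on edge]
  covered (17 px):
    . . . . . . . . . .
    . . . . . . . . . .
    . . X X . . . . . .
    . . X X X X X . . .
    . . X X X X X . . .
    . X X X X . . . . .
    . X . . . . . . . .
    . . . . . . . . . .
    . . . . . . . . . .
    . . . . . . . . . .
    . . . . . . . . . .
    . . . . . . . . . .

Final: 22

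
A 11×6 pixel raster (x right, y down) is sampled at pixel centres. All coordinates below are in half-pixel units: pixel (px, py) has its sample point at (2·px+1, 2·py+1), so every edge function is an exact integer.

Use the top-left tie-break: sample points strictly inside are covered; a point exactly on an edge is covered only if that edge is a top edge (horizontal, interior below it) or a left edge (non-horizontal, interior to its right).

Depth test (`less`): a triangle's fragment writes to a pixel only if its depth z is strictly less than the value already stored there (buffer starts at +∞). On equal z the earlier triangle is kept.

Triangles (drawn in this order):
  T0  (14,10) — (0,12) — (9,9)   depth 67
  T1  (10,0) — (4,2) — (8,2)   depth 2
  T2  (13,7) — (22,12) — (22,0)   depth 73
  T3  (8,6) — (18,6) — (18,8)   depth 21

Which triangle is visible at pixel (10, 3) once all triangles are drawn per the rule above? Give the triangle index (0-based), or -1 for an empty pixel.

T0:
  2·area = 24
  edge (14, 10)→(0, 12): d=(-14,2) right/bottom  bias=-1
  edge (0, 12)→(9, 9): d=(9,-3) top-left  bias=+0
  edge (9, 9)→(14, 10): d=(5,1) right/bottom  bias=-1
    (10,2)@(21, 5): e=[56,0,-32] → .  [on edge]
    (7,3)@(15, 7): e=[40,0,-16] → .  [on edge]
    (4,4)@(9, 9): e=[24,0,0] → .  [on edge]
    (10,4)@(21, 9): e=[0,36,-12] → .  [on edge]
    (1,5)@(3, 11): e=[8,0,16] → X  [on edge]
    (2,5)@(5, 11): e=[4,6,14] → X
    (3,5)@(7, 11): e=[0,12,12] → .  [on edge]
    (9,5)@(19, 11): e=[-24,48,0] → .  [on edge]
  covered (2 px):
    . . . . . . . . . . .
    . . . . . . . . . . .
    . . . . . . . . . . .
    . . . . . . . . . . .
    . . . . . . . . . . .
    . X X . . . . . . . .
T1:
  2·area = 8  (B↔C swapped to make it positive)
  edge (10, 0)→(8, 2): d=(-2,2) right/bottom  bias=-1
  edge (8, 2)→(4, 2): d=(-4,0) right/bottom  bias=-1
  edge (4, 2)→(10, 0): d=(6,-2) top-left  bias=+0
    (3,0)@(7, 1): e=[4,4,0] → X  [on edge]
    (4,0)@(9, 1): e=[0,4,4] → .  [on edge]
    (0,1)@(1, 3): e=[12,-4,0] → .  [on edge]
    (3,1)@(7, 3): e=[0,-4,12] → .  [on edge]
    (2,2)@(5, 5): e=[0,-12,20] → .  [on edge]
    (1,3)@(3, 7): e=[0,-20,28] → .  [on edge]
    (0,4)@(1, 9): e=[0,-28,36] → .  [on edge]
  covered (1 px):
    . . . X . . . . . . .
    . . . . . . . . . . .
    . . . . . . . . . . .
    . . . . . . . . . . .
    . . . . . . . . . . .
    . . . . . . . . . . .
T2:
  2·area = 108  (B↔C swapped to make it positive)
  edge (13, 7)→(22, 0): d=(9,-7) top-left  bias=+0
  edge (22, 0)→(22, 12): d=(0,12) right/bottom  bias=-1
  edge (22, 12)→(13, 7): d=(-9,-5) top-left  bias=+0
    (10,0)@(21, 1): e=[2,12,94] → X
    (9,1)@(19, 3): e=[6,36,66] → X
    (8,2)@(17, 5): e=[10,60,38] → X
    (6,3)@(13, 7): e=[0,108,0] → X  [on edge]
    (7,3)@(15, 7): e=[14,84,10] → X
    (6,4)@(13, 9): e=[18,108,-18] → .
    (7,4)@(15, 9): e=[32,84,-8] → .
    (8,4)@(17, 9): e=[46,60,2] → X
    (8,5)@(17, 11): e=[64,60,-16] → .
    (9,5)@(19, 11): e=[78,36,-6] → .
    (10,5)@(21, 11): e=[92,12,4] → X
  covered (15 px):
    . . . . . . . . . . X
    . . . . . . . . . X X
    . . . . . . . . X X X
    . . . . . . X X X X X
    . . . . . . . . X X X
    . . . . . . . . . . X
T3:
  2·area = 20
  edge (8, 6)→(18, 6): d=(10,0) top-left  bias=+0
  edge (18, 6)→(18, 8): d=(0,2) right/bottom  bias=-1
  edge (18, 8)→(8, 6): d=(-10,-2) top-left  bias=+0
    (1,2)@(3, 5): e=[-10,30,0] → .  [on edge]
    (6,3)@(13, 7): e=[10,10,0] → X  [on edge]
    (7,3)@(15, 7): e=[10,6,4] → X
    (8,3)@(17, 7): e=[10,2,8] → X
    (9,3)@(19, 7): e=[10,-2,12] → .
    (6,4)@(13, 9): e=[30,10,-20] → .
    (7,4)@(15, 9): e=[30,6,-16] → .
    (8,4)@(17, 9): e=[30,2,-12] → .
  covered (3 px):
    . . . . . . . . . . .
    . . . . . . . . . . .
    . . . . . . . . . . .
    . . . . . . X X X . .
    . . . . . . . . . . .
    . . . . . . . . . . .

Z-buffer (winner per pixel, '.' = empty):
  . . . 1 . . . . . . 2
  . . . . . . . . . 2 2
  . . . . . . . . 2 2 2
  . . . . . . 3 3 3 2 2
  . . . . . . . . 2 2 2
  . 0 0 . . . . . . . 2

Answer: 2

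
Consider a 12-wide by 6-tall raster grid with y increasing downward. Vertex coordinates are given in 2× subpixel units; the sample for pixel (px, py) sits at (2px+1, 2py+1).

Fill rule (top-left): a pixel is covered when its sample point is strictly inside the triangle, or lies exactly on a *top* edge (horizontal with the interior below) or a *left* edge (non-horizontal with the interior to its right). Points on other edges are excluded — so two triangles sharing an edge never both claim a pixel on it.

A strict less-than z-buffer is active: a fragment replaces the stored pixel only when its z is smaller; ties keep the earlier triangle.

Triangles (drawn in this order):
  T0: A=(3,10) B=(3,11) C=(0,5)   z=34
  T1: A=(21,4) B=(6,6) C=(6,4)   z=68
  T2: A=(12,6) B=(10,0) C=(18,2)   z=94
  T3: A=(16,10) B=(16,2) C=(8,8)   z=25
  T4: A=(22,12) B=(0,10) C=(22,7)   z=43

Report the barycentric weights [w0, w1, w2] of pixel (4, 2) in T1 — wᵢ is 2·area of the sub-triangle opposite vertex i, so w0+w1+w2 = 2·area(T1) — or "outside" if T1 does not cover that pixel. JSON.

T0:
  2·area = 3
  edge (3, 10)→(3, 11): d=(0,1) right/bottom  bias=-1
  edge (3, 11)→(0, 5): d=(-3,-6) top-left  bias=+0
  edge (0, 5)→(3, 10): d=(3,5) right/bottom  bias=-1
    (1,0)@(3, 1): e=[0,30,-27] → ·  [on edge]
    (1,1)@(3, 3): e=[0,24,-21] → ·  [on edge]
    (1,2)@(3, 5): e=[0,18,-15] → ·  [on edge]
    (0,3)@(1, 7): e=[2,0,1] → █  [on edge]
    (1,3)@(3, 7): e=[0,12,-9] → ·  [on edge]
    (0,4)@(1, 9): e=[2,-6,7] → ·
    (1,4)@(3, 9): e=[0,6,-3] → ·  [on edge]
    (1,5)@(3, 11): e=[0,0,3] → ·  [on edge]
  covered (1 px):
    · · · · · · · · · · · ·
    · · · · · · · · · · · ·
    · · · · · · · · · · · ·
    █ · · · · · · · · · · ·
    · · · · · · · · · · · ·
    · · · · · · · · · · · ·
T1:
  2·area = 30
  edge (21, 4)→(6, 6): d=(-15,2) right/bottom  bias=-1
  edge (6, 6)→(6, 4): d=(0,-2) top-left  bias=+0
  edge (6, 4)→(21, 4): d=(15,0) top-left  bias=+0
    (3,2)@(7, 5): e=[13,2,15] → █
    (4,2)@(9, 5): e=[9,6,15] → █
    (5,2)@(11, 5): e=[5,10,15] → █
    (6,2)@(13, 5): e=[1,14,15] → █
    (7,2)@(15, 5): e=[-3,18,15] → ·
    (3,3)@(7, 7): e=[-17,2,45] → ·
    (4,3)@(9, 7): e=[-21,6,45] → ·
    (5,3)@(11, 7): e=[-25,10,45] → ·
    (6,3)@(13, 7): e=[-29,14,45] → ·
  covered (4 px):
    · · · · · · · · · · · ·
    · · · · · · · · · · · ·
    · · · █ █ █ █ · · · · ·
    · · · · · · · · · · · ·
    · · · · · · · · · · · ·
    · · · · · · · · · · · ·
T2:
  2·area = 44
  edge (12, 6)→(10, 0): d=(-2,-6) top-left  bias=+0
  edge (10, 0)→(18, 2): d=(8,2) right/bottom  bias=-1
  edge (18, 2)→(12, 6): d=(-6,4) right/bottom  bias=-1
    (5,0)@(11, 1): e=[4,6,34] → █
    (6,0)@(13, 1): e=[16,2,26] → █
    (7,0)@(15, 1): e=[28,-2,18] → ·
    (5,1)@(11, 3): e=[0,22,22] → █  [on edge]
    (7,1)@(15, 3): e=[24,14,6] → █
    (8,1)@(17, 3): e=[36,10,-2] → ·
    (5,2)@(11, 5): e=[-4,38,10] → ·
    (6,2)@(13, 5): e=[8,34,2] → █
    (7,2)@(15, 5): e=[20,30,-6] → ·
    (6,3)@(13, 7): e=[4,50,-10] → ·
    (6,4)@(13, 9): e=[0,66,-22] → ·  [on edge]
  covered (6 px):
    · · · · · █ █ · · · · ·
    · · · · · █ █ █ · · · ·
    · · · · · · █ · · · · ·
    · · · · · · · · · · · ·
    · · · · · · · · · · · ·
    · · · · · · · · · · · ·
T3:
  2·area = 64  (B↔C swapped to make it positive)
  edge (16, 10)→(8, 8): d=(-8,-2) top-left  bias=+0
  edge (8, 8)→(16, 2): d=(8,-6) top-left  bias=+0
  edge (16, 2)→(16, 10): d=(0,8) right/bottom  bias=-1
    (7,1)@(15, 3): e=[54,2,8] → █
    (8,1)@(17, 3): e=[58,14,-8] → ·
    (6,2)@(13, 5): e=[34,6,24] → █
    (8,2)@(17, 5): e=[42,30,-8] → ·
    (5,3)@(11, 7): e=[14,10,40] → █
    (8,3)@(17, 7): e=[26,46,-8] → ·
    (5,4)@(11, 9): e=[-2,26,40] → ·
    (6,4)@(13, 9): e=[2,38,24] → █
    (8,4)@(17, 9): e=[10,62,-8] → ·
    (6,5)@(13, 11): e=[-14,54,24] → ·
    (7,5)@(15, 11): e=[-10,66,8] → ·
  covered (8 px):
    · · · · · · · · · · · ·
    · · · · · · · █ · · · ·
    · · · · · · █ █ · · · ·
    · · · · · █ █ █ · · · ·
    · · · · · · █ █ · · · ·
    · · · · · · · · · · · ·
T4:
  2·area = 110
  edge (22, 12)→(0, 10): d=(-22,-2) top-left  bias=+0
  edge (0, 10)→(22, 7): d=(22,-3) top-left  bias=+0
  edge (22, 7)→(22, 12): d=(0,5) right/bottom  bias=-1
    (4,4)@(9, 9): e=[40,5,65] → █
    (5,4)@(11, 9): e=[44,11,55] → █
    (6,4)@(13, 9): e=[48,17,45] → █
    (7,4)@(15, 9): e=[52,23,35] → █
    (8,4)@(17, 9): e=[56,29,25] → █
    (9,4)@(19, 9): e=[60,35,15] → █
    (10,4)@(21, 9): e=[64,41,5] → █
    (11,4)@(23, 9): e=[68,47,-5] → ·
    (4,5)@(9, 11): e=[-4,49,65] → ·
    (5,5)@(11, 11): e=[0,55,55] → █  [on edge]
    (11,5)@(23, 11): e=[24,91,-5] → ·
  covered (13 px):
    · · · · · · · · · · · ·
    · · · · · · · · · · · ·
    · · · · · · · · · · · ·
    · · · · · · · · · · · ·
    · · · · █ █ █ █ █ █ █ ·
    · · · · · █ █ █ █ █ █ ·

Answer: [6,15,9]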